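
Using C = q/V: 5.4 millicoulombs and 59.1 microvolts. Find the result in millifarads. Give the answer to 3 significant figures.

(5.4 × 10^-3) / (59.1 × 10^-6) = 0.091371 × 10^3 F

91400 millifarads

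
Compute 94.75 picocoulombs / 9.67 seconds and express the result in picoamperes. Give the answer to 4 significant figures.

9.798 picoamperes

(94.75 × 10^-12) / (9.67) = 9.79835 × 10^-12 A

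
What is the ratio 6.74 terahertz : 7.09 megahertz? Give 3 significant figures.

951000

(6.74e12) / (7.09e6) = 0.9506e6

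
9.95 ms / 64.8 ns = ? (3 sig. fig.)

(9.95 × 10^-3) / (64.8 × 10^-9) = 0.1535 × 10^6

154000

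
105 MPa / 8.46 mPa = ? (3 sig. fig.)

(105e6) / (8.46e-3) = 12.41e9

12400000000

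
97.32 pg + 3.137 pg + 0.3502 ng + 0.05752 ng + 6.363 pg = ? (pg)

In pg:
  97.32 pg → 97.32
  3.137 pg → 3.137
  0.3502 ng = 0.3502 × 10^3 pg = 350.2
  0.05752 ng = 0.05752 × 10^3 pg = 57.52
  6.363 pg → 6.363
Sum: 97.32 + 3.137 + 350.2 + 57.52 + 6.363 = 514.54

514.54 pg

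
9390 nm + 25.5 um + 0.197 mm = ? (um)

231.89 um

In um:
  9390 nm = 9390 × 10⁻³ um = 9.39
  25.5 um → 25.5
  0.197 mm = 0.197 × 10³ um = 197
Sum: 9.39 + 25.5 + 197 = 231.89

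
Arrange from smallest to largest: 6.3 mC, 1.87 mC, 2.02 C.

6.3 mC = 0.0063 C
1.87 mC = 0.00187 C
2.02 C = 2.02 C

1.87 mC < 6.3 mC < 2.02 C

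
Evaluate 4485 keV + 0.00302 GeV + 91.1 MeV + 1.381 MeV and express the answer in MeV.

99.986 MeV

In MeV:
  4485 keV = 4485 × 10⁻³ MeV = 4.485
  0.00302 GeV = 0.00302 × 10³ MeV = 3.02
  91.1 MeV → 91.1
  1.381 MeV → 1.381
Sum: 4.485 + 3.02 + 91.1 + 1.381 = 99.986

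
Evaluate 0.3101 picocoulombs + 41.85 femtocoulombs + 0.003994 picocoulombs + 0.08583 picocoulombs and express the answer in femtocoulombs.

441.774 femtocoulombs

In femtocoulombs:
  0.3101 picocoulombs = 0.3101 × 10³ femtocoulombs = 310.1
  41.85 femtocoulombs → 41.85
  0.003994 picocoulombs = 0.003994 × 10³ femtocoulombs = 3.994
  0.08583 picocoulombs = 0.08583 × 10³ femtocoulombs = 85.83
Sum: 310.1 + 41.85 + 3.994 + 85.83 = 441.774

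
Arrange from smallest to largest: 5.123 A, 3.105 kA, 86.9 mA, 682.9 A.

86.9 mA < 5.123 A < 682.9 A < 3.105 kA

5.123 A = 5.123 A
3.105 kA = 3105 A
86.9 mA = 0.0869 A
682.9 A = 682.9 A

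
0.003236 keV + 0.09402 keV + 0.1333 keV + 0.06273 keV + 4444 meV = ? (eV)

297.73 eV

In eV:
  0.003236 keV = 0.003236e3 eV = 3.236
  0.09402 keV = 0.09402e3 eV = 94.02
  0.1333 keV = 0.1333e3 eV = 133.3
  0.06273 keV = 0.06273e3 eV = 62.73
  4444 meV = 4444e-3 eV = 4.444
Sum: 3.236 + 94.02 + 133.3 + 62.73 + 4.444 = 297.73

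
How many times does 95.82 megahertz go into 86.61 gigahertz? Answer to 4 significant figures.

(86.61 × 10⁹) / (95.82 × 10⁶) = 0.90388 × 10³

903.9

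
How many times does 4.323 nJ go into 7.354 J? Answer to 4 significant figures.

(7.354) / (4.323e-9) = 1.7011e9

1701000000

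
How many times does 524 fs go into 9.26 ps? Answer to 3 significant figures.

(9.26 × 10^-12) / (524 × 10^-15) = 0.01767 × 10^3

17.7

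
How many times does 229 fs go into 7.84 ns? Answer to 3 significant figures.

34200

(7.84 × 10^-9) / (229 × 10^-15) = 0.03424 × 10^6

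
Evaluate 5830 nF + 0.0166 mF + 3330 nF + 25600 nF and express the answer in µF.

In µF:
  5830 nF = 5830 × 10^-3 µF = 5.83
  0.0166 mF = 0.0166 × 10^3 µF = 16.6
  3330 nF = 3330 × 10^-3 µF = 3.33
  25600 nF = 25600 × 10^-3 µF = 25.6
Sum: 5.83 + 16.6 + 3.33 + 25.6 = 51.36

51.36 µF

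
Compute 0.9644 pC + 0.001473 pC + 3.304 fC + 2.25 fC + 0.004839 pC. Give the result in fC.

976.266 fC

In fC:
  0.9644 pC = 0.9644 × 10³ fC = 964.4
  0.001473 pC = 0.001473 × 10³ fC = 1.473
  3.304 fC → 3.304
  2.25 fC → 2.25
  0.004839 pC = 0.004839 × 10³ fC = 4.839
Sum: 964.4 + 1.473 + 3.304 + 2.25 + 4.839 = 976.266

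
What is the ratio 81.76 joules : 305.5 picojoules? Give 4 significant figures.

(81.76) / (305.5 × 10^-12) = 0.26763 × 10^12

267600000000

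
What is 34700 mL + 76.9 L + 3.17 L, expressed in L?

In L:
  34700 mL = 34700 × 10⁻³ L = 34.7
  76.9 L → 76.9
  3.17 L → 3.17
Sum: 34.7 + 76.9 + 3.17 = 114.77

114.77 L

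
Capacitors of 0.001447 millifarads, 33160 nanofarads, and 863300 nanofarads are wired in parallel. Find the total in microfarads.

In microfarads:
  0.001447 millifarads = 0.001447e3 microfarads = 1.447
  33160 nanofarads = 33160e-3 microfarads = 33.16
  863300 nanofarads = 863300e-3 microfarads = 863.3
Sum: 1.447 + 33.16 + 863.3 = 897.907

897.907 microfarads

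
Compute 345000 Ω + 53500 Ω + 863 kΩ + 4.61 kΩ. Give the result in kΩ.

1266.11 kΩ

In kΩ:
  345000 Ω = 345000e-3 kΩ = 345
  53500 Ω = 53500e-3 kΩ = 53.5
  863 kΩ → 863
  4.61 kΩ → 4.61
Sum: 345 + 53.5 + 863 + 4.61 = 1266.11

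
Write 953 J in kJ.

0.953 kJ

(no prefix) = 1e0, kilo = 1e3; factor is 1e-3.
953 × 1e-3 = 0.953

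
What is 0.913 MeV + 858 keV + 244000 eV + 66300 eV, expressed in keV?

In keV:
  0.913 MeV = 0.913 × 10³ keV = 913
  858 keV → 858
  244000 eV = 244000 × 10⁻³ keV = 244
  66300 eV = 66300 × 10⁻³ keV = 66.3
Sum: 913 + 858 + 244 + 66.3 = 2081.3

2081.3 keV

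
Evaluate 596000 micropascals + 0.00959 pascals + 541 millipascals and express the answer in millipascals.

In millipascals:
  596000 micropascals = 596000e-3 millipascals = 596
  0.00959 pascals = 0.00959e3 millipascals = 9.59
  541 millipascals → 541
Sum: 596 + 9.59 + 541 = 1146.59

1146.59 millipascals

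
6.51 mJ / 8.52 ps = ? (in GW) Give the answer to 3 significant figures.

0.764 GW

(6.51e-3) / (8.52e-12) = 0.76408e9 W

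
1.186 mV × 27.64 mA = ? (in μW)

1.186 × 10⁻³ × 27.64 × 10⁻³ = 32.78104 × 10⁻⁶ W

32.78104 μW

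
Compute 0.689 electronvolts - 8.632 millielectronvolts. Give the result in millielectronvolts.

In millielectronvolts:
  0.689 electronvolts = 0.689e3 millielectronvolts = 689
  8.632 millielectronvolts → 8.632
Difference: 689 - 8.632 = 680.368

680.368 millielectronvolts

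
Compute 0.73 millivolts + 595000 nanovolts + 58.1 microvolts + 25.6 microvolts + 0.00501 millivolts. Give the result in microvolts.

1413.71 microvolts

In microvolts:
  0.73 millivolts = 0.73 × 10^3 microvolts = 730
  595000 nanovolts = 595000 × 10^-3 microvolts = 595
  58.1 microvolts → 58.1
  25.6 microvolts → 25.6
  0.00501 millivolts = 0.00501 × 10^3 microvolts = 5.01
Sum: 730 + 595 + 58.1 + 25.6 + 5.01 = 1413.71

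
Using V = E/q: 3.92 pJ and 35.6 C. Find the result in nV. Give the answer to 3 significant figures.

0.000110 nV

(3.92 × 10⁻¹²) / (35.6) = 0.11011 × 10⁻¹² V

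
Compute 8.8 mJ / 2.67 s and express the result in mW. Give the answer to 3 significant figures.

(8.8 × 10^-3) / (2.67) = 3.2959 × 10^-3 W

3.30 mW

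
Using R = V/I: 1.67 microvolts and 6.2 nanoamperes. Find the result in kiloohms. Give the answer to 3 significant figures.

(1.67 × 10⁻⁶) / (6.2 × 10⁻⁹) = 0.26935 × 10³ Ω

0.269 kiloohms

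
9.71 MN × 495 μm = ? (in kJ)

4.80645 kJ

9.71 × 10⁶ × 495 × 10⁻⁶ = 4806.45 J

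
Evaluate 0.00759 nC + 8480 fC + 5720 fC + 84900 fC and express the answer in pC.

In pC:
  0.00759 nC = 0.00759 × 10³ pC = 7.59
  8480 fC = 8480 × 10⁻³ pC = 8.48
  5720 fC = 5720 × 10⁻³ pC = 5.72
  84900 fC = 84900 × 10⁻³ pC = 84.9
Sum: 7.59 + 8.48 + 5.72 + 84.9 = 106.69

106.69 pC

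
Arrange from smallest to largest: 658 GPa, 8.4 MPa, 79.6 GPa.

8.4 MPa < 79.6 GPa < 658 GPa

658 GPa = 658000000000 Pa
8.4 MPa = 8400000 Pa
79.6 GPa = 79600000000 Pa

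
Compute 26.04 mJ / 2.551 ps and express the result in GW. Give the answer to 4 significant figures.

(26.04 × 10^-3) / (2.551 × 10^-12) = 10.2078 × 10^9 W

10.21 GW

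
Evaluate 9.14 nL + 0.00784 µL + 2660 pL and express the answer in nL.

19.64 nL

In nL:
  9.14 nL → 9.14
  0.00784 µL = 0.00784e3 nL = 7.84
  2660 pL = 2660e-3 nL = 2.66
Sum: 9.14 + 7.84 + 2.66 = 19.64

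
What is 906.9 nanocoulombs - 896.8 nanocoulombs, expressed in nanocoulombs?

10.1 nanocoulombs

In nanocoulombs:
  906.9 nanocoulombs → 906.9
  896.8 nanocoulombs → 896.8
Difference: 906.9 - 896.8 = 10.1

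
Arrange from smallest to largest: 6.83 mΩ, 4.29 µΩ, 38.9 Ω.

6.83 mΩ = 0.00683 Ω
4.29 µΩ = 0.00000429 Ω
38.9 Ω = 38.9 Ω

4.29 µΩ < 6.83 mΩ < 38.9 Ω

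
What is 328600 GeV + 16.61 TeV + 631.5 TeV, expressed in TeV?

976.71 TeV

In TeV:
  328600 GeV = 328600e-3 TeV = 328.6
  16.61 TeV → 16.61
  631.5 TeV → 631.5
Sum: 328.6 + 16.61 + 631.5 = 976.71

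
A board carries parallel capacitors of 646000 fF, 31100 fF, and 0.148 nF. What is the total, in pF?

825.1 pF

In pF:
  646000 fF = 646000 × 10⁻³ pF = 646
  31100 fF = 31100 × 10⁻³ pF = 31.1
  0.148 nF = 0.148 × 10³ pF = 148
Sum: 646 + 31.1 + 148 = 825.1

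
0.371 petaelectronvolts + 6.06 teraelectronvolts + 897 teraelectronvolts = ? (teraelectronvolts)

In teraelectronvolts:
  0.371 petaelectronvolts = 0.371 × 10³ teraelectronvolts = 371
  6.06 teraelectronvolts → 6.06
  897 teraelectronvolts → 897
Sum: 371 + 6.06 + 897 = 1274.06

1274.06 teraelectronvolts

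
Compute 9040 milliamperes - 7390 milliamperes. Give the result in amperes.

In amperes:
  9040 milliamperes = 9040 × 10^-3 amperes = 9.04
  7390 milliamperes = 7390 × 10^-3 amperes = 7.39
Difference: 9.04 - 7.39 = 1.65

1.65 amperes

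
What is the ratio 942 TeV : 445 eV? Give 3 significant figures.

(942e12) / (445) = 2.117e12

2120000000000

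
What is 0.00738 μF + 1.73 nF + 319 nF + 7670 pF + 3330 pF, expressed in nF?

In nF:
  0.00738 μF = 0.00738 × 10^3 nF = 7.38
  1.73 nF → 1.73
  319 nF → 319
  7670 pF = 7670 × 10^-3 nF = 7.67
  3330 pF = 3330 × 10^-3 nF = 3.33
Sum: 7.38 + 1.73 + 319 + 7.67 + 3.33 = 339.11

339.11 nF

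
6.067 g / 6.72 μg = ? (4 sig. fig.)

902800

(6.067) / (6.72 × 10^-6) = 0.90283 × 10^6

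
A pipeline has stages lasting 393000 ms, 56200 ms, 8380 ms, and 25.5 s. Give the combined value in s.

In s:
  393000 ms = 393000 × 10^-3 s = 393
  56200 ms = 56200 × 10^-3 s = 56.2
  8380 ms = 8380 × 10^-3 s = 8.38
  25.5 s → 25.5
Sum: 393 + 56.2 + 8.38 + 25.5 = 483.08

483.08 s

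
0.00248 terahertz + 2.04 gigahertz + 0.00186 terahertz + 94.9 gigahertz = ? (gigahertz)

101.28 gigahertz

In gigahertz:
  0.00248 terahertz = 0.00248 × 10³ gigahertz = 2.48
  2.04 gigahertz → 2.04
  0.00186 terahertz = 0.00186 × 10³ gigahertz = 1.86
  94.9 gigahertz → 94.9
Sum: 2.48 + 2.04 + 1.86 + 94.9 = 101.28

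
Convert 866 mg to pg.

866000000000 pg

milli = 1e-3, pico = 1e-12; factor is 1e9.
866 × 1e9 = 866000000000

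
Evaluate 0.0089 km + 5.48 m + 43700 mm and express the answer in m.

58.08 m

In m:
  0.0089 km = 0.0089 × 10^3 m = 8.9
  5.48 m → 5.48
  43700 mm = 43700 × 10^-3 m = 43.7
Sum: 8.9 + 5.48 + 43.7 = 58.08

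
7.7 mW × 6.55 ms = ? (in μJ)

7.7 × 10⁻³ × 6.55 × 10⁻³ = 50.435 × 10⁻⁶ J

50.435 μJ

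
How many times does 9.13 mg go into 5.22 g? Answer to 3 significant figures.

(5.22) / (9.13 × 10^-3) = 0.5717 × 10^3

572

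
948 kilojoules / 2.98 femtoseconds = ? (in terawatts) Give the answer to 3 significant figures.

(948e3) / (2.98e-15) = 318.12e18 W

318000000 terawatts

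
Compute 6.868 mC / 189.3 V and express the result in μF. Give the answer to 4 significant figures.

36.28 μF

(6.868 × 10^-3) / (189.3) = 0.036281 × 10^-3 F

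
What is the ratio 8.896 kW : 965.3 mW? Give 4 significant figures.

(8.896e3) / (965.3e-3) = 0.0092158e6

9216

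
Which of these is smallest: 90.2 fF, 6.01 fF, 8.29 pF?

6.01 fF

90.2 fF = 0.0000000000000902 F
6.01 fF = 0.00000000000000601 F
8.29 pF = 0.00000000000829 F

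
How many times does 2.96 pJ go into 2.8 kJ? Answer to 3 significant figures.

946000000000000

(2.8 × 10³) / (2.96 × 10⁻¹²) = 0.9459 × 10¹⁵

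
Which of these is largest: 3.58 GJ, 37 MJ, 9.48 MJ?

3.58 GJ

3.58 GJ = 3580000000 J
37 MJ = 37000000 J
9.48 MJ = 9480000 J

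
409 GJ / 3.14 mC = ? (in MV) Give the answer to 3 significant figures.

130000000 MV

(409 × 10⁹) / (3.14 × 10⁻³) = 130.25 × 10¹² V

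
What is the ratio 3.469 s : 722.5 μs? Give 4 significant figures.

4801

(3.469) / (722.5 × 10⁻⁶) = 0.0048014 × 10⁶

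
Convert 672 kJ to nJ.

672000000000000 nJ

kilo = 1e3, nano = 1e-9; factor is 1e12.
672 × 1e12 = 672000000000000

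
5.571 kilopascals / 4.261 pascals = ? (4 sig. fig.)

(5.571e3) / (4.261) = 1.3074e3

1307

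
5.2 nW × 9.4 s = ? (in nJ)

5.2 × 10^-9 × 9.4 = 48.88 × 10^-9 J

48.88 nJ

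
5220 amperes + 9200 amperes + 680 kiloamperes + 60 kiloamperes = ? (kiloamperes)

754.42 kiloamperes

In kiloamperes:
  5220 amperes = 5220 × 10^-3 kiloamperes = 5.22
  9200 amperes = 9200 × 10^-3 kiloamperes = 9.2
  680 kiloamperes → 680
  60 kiloamperes → 60
Sum: 5.22 + 9.2 + 680 + 60 = 754.42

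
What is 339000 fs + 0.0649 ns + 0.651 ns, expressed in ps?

1054.9 ps

In ps:
  339000 fs = 339000e-3 ps = 339
  0.0649 ns = 0.0649e3 ps = 64.9
  0.651 ns = 0.651e3 ps = 651
Sum: 339 + 64.9 + 651 = 1054.9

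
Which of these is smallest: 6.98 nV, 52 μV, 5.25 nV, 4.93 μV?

6.98 nV = 0.00000000698 V
52 μV = 0.000052 V
5.25 nV = 0.00000000525 V
4.93 μV = 0.00000493 V

5.25 nV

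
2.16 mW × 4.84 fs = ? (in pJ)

0.0000104544 pJ

2.16 × 10^-3 × 4.84 × 10^-15 = 10.4544 × 10^-18 J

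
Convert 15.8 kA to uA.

15800000000 uA

kilo = 1e3, micro = 1e-6; factor is 1e9.
15.8 × 1e9 = 15800000000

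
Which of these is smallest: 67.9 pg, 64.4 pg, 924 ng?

64.4 pg

67.9 pg = 0.0000000000679 g
64.4 pg = 0.0000000000644 g
924 ng = 0.000000924 g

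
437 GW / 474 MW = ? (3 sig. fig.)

922

(437 × 10^9) / (474 × 10^6) = 0.9219 × 10^3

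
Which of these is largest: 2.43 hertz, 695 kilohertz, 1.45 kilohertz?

2.43 hertz = 2.43 hertz
695 kilohertz = 695000 hertz
1.45 kilohertz = 1450 hertz

695 kilohertz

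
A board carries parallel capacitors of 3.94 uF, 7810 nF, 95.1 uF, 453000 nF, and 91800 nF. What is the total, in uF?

651.65 uF

In uF:
  3.94 uF → 3.94
  7810 nF = 7810e-3 uF = 7.81
  95.1 uF → 95.1
  453000 nF = 453000e-3 uF = 453
  91800 nF = 91800e-3 uF = 91.8
Sum: 3.94 + 7.81 + 95.1 + 453 + 91.8 = 651.65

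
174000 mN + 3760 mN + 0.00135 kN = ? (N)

179.11 N

In N:
  174000 mN = 174000e-3 N = 174
  3760 mN = 3760e-3 N = 3.76
  0.00135 kN = 0.00135e3 N = 1.35
Sum: 174 + 3.76 + 1.35 = 179.11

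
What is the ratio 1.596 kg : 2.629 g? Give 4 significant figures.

(1.596 × 10^3) / (2.629) = 0.60707 × 10^3

607.1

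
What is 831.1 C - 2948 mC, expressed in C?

828.152 C

In C:
  831.1 C → 831.1
  2948 mC = 2948e-3 C = 2.948
Difference: 831.1 - 2.948 = 828.152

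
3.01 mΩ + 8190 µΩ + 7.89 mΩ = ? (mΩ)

19.09 mΩ

In mΩ:
  3.01 mΩ → 3.01
  8190 µΩ = 8190 × 10^-3 mΩ = 8.19
  7.89 mΩ → 7.89
Sum: 3.01 + 8.19 + 7.89 = 19.09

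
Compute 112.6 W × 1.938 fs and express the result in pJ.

0.2182188 pJ

112.6 × 1.938e-15 = 218.2188e-15 J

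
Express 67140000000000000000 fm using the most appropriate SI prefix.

67.14 km

= 67.14 × 10^3 m; 10^3 is kilo.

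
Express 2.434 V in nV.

2434000000 nV

(no prefix) = 10⁰, nano = 10⁻⁹; factor is 10⁹.
2.434 × 10⁹ = 2434000000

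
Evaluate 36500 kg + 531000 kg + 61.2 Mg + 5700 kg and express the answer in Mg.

In Mg:
  36500 kg = 36500 × 10⁻³ Mg = 36.5
  531000 kg = 531000 × 10⁻³ Mg = 531
  61.2 Mg → 61.2
  5700 kg = 5700 × 10⁻³ Mg = 5.7
Sum: 36.5 + 531 + 61.2 + 5.7 = 634.4

634.4 Mg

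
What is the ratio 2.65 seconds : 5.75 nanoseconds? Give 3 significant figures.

461000000

(2.65) / (5.75 × 10⁻⁹) = 0.4609 × 10⁹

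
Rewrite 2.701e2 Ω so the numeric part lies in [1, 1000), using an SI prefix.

= 270.1 Ω; mantissa already in [1, 1000).

270.1 Ω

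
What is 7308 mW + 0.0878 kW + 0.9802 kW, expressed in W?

In W:
  7308 mW = 7308e-3 W = 7.308
  0.0878 kW = 0.0878e3 W = 87.8
  0.9802 kW = 0.9802e3 W = 980.2
Sum: 7.308 + 87.8 + 980.2 = 1075.308

1075.308 W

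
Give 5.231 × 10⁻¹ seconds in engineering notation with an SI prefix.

523.1 milliseconds

= 523.1 × 10⁻³ seconds; 10⁻³ is milli.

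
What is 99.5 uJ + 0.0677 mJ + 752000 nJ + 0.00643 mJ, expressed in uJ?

In uJ:
  99.5 uJ → 99.5
  0.0677 mJ = 0.0677 × 10^3 uJ = 67.7
  752000 nJ = 752000 × 10^-3 uJ = 752
  0.00643 mJ = 0.00643 × 10^3 uJ = 6.43
Sum: 99.5 + 67.7 + 752 + 6.43 = 925.63

925.63 uJ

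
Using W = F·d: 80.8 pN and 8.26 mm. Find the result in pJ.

80.8 × 10⁻¹² × 8.26 × 10⁻³ = 667.408 × 10⁻¹⁵ J

0.667408 pJ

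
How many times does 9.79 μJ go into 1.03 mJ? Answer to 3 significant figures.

105

(1.03 × 10^-3) / (9.79 × 10^-6) = 0.1052 × 10^3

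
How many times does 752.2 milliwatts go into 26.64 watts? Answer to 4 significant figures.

(26.64) / (752.2 × 10⁻³) = 0.035416 × 10³

35.42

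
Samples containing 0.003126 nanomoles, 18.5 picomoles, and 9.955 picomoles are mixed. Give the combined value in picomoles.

In picomoles:
  0.003126 nanomoles = 0.003126 × 10³ picomoles = 3.126
  18.5 picomoles → 18.5
  9.955 picomoles → 9.955
Sum: 3.126 + 18.5 + 9.955 = 31.581

31.581 picomoles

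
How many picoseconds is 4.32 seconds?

4320000000000 picoseconds

(no prefix) = 10^0, pico = 10^-12; factor is 10^12.
4.32 × 10^12 = 4320000000000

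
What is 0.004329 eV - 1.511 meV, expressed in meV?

In meV:
  0.004329 eV = 0.004329 × 10³ meV = 4.329
  1.511 meV → 1.511
Difference: 4.329 - 1.511 = 2.818

2.818 meV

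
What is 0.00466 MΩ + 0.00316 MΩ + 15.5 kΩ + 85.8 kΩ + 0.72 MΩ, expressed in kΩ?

829.12 kΩ

In kΩ:
  0.00466 MΩ = 0.00466e3 kΩ = 4.66
  0.00316 MΩ = 0.00316e3 kΩ = 3.16
  15.5 kΩ → 15.5
  85.8 kΩ → 85.8
  0.72 MΩ = 0.72e3 kΩ = 720
Sum: 4.66 + 3.16 + 15.5 + 85.8 + 720 = 829.12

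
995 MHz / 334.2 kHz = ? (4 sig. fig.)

2977

(995 × 10⁶) / (334.2 × 10³) = 2.9773 × 10³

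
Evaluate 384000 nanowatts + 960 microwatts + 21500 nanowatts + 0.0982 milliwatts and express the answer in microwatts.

1463.7 microwatts

In microwatts:
  384000 nanowatts = 384000 × 10⁻³ microwatts = 384
  960 microwatts → 960
  21500 nanowatts = 21500 × 10⁻³ microwatts = 21.5
  0.0982 milliwatts = 0.0982 × 10³ microwatts = 98.2
Sum: 384 + 960 + 21.5 + 98.2 = 1463.7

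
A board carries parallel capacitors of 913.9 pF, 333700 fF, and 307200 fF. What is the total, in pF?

1554.8 pF

In pF:
  913.9 pF → 913.9
  333700 fF = 333700e-3 pF = 333.7
  307200 fF = 307200e-3 pF = 307.2
Sum: 913.9 + 333.7 + 307.2 = 1554.8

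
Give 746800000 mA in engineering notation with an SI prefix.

= 746.8e3 A; 1e3 is kilo.

746.8 kA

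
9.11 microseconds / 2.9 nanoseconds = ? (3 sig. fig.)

3140

(9.11 × 10^-6) / (2.9 × 10^-9) = 3.141 × 10^3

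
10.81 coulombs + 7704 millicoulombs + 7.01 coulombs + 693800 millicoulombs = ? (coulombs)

719.324 coulombs

In coulombs:
  10.81 coulombs → 10.81
  7704 millicoulombs = 7704e-3 coulombs = 7.704
  7.01 coulombs → 7.01
  693800 millicoulombs = 693800e-3 coulombs = 693.8
Sum: 10.81 + 7.704 + 7.01 + 693.8 = 719.324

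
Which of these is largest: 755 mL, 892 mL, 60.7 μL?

755 mL = 0.755 L
892 mL = 0.892 L
60.7 μL = 0.0000607 L

892 mL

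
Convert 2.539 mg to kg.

0.000002539 kg

milli = 10^-3, kilo = 10^3; factor is 10^-6.
2.539 × 10^-6 = 0.000002539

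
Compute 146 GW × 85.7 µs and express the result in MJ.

12.5122 MJ

146 × 10^9 × 85.7 × 10^-6 = 12512.2 × 10^3 J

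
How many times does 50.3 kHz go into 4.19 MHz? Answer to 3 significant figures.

83.3

(4.19 × 10⁶) / (50.3 × 10³) = 0.0833 × 10³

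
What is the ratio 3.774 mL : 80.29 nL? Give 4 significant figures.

(3.774 × 10⁻³) / (80.29 × 10⁻⁹) = 0.047005 × 10⁶

47000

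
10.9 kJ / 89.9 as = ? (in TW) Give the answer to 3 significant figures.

(10.9e3) / (89.9e-18) = 0.12125e21 W

121000000 TW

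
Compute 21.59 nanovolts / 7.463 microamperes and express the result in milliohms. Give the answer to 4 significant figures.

2.893 milliohms

(21.59e-9) / (7.463e-6) = 2.89294e-3 Ω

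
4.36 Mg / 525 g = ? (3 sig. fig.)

(4.36e6) / (525) = 0.008305e6

8300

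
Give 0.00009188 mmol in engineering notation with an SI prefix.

= 91.88e-9 mol; 1e-9 is nano.

91.88 nmol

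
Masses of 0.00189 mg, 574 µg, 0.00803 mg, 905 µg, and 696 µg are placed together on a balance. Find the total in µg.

In µg:
  0.00189 mg = 0.00189 × 10^3 µg = 1.89
  574 µg → 574
  0.00803 mg = 0.00803 × 10^3 µg = 8.03
  905 µg → 905
  696 µg → 696
Sum: 1.89 + 574 + 8.03 + 905 + 696 = 2184.92

2184.92 µg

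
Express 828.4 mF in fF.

milli = 1e-3, femto = 1e-15; factor is 1e12.
828.4 × 1e12 = 828400000000000

828400000000000 fF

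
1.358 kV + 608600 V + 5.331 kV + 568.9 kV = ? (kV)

1184.189 kV

In kV:
  1.358 kV → 1.358
  608600 V = 608600 × 10^-3 kV = 608.6
  5.331 kV → 5.331
  568.9 kV → 568.9
Sum: 1.358 + 608.6 + 5.331 + 568.9 = 1184.189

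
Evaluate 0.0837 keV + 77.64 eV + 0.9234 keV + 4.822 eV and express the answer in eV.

1089.562 eV

In eV:
  0.0837 keV = 0.0837 × 10^3 eV = 83.7
  77.64 eV → 77.64
  0.9234 keV = 0.9234 × 10^3 eV = 923.4
  4.822 eV → 4.822
Sum: 83.7 + 77.64 + 923.4 + 4.822 = 1089.562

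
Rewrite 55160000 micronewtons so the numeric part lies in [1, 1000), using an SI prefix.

= 55.16 newtons; mantissa already in [1, 1000).

55.16 newtons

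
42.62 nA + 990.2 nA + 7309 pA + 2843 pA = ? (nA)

1042.972 nA

In nA:
  42.62 nA → 42.62
  990.2 nA → 990.2
  7309 pA = 7309e-3 nA = 7.309
  2843 pA = 2843e-3 nA = 2.843
Sum: 42.62 + 990.2 + 7.309 + 2.843 = 1042.972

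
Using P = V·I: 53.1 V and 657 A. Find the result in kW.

53.1 × 657 = 34886.7 W

34.8867 kW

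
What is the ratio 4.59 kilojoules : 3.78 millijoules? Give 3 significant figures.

(4.59e3) / (3.78e-3) = 1.214e6

1210000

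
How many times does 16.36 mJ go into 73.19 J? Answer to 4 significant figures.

4474

(73.19) / (16.36 × 10^-3) = 4.4737 × 10^3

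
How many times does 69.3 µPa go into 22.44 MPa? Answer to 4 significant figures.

(22.44e6) / (69.3e-6) = 0.32381e12

323800000000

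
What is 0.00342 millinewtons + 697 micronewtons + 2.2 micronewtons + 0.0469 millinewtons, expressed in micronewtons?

In micronewtons:
  0.00342 millinewtons = 0.00342 × 10^3 micronewtons = 3.42
  697 micronewtons → 697
  2.2 micronewtons → 2.2
  0.0469 millinewtons = 0.0469 × 10^3 micronewtons = 46.9
Sum: 3.42 + 697 + 2.2 + 46.9 = 749.52

749.52 micronewtons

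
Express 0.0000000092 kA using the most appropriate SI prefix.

9.2 µA

= 9.2 × 10⁻⁶ A; 10⁻⁶ is micro.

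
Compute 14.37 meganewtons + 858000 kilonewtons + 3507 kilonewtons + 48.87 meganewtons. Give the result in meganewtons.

In meganewtons:
  14.37 meganewtons → 14.37
  858000 kilonewtons = 858000 × 10⁻³ meganewtons = 858
  3507 kilonewtons = 3507 × 10⁻³ meganewtons = 3.507
  48.87 meganewtons → 48.87
Sum: 14.37 + 858 + 3.507 + 48.87 = 924.747

924.747 meganewtons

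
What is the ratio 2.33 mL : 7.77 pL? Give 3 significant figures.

(2.33e-3) / (7.77e-12) = 0.2999e9

300000000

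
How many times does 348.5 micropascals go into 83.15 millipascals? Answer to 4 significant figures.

(83.15 × 10^-3) / (348.5 × 10^-6) = 0.23859 × 10^3

238.6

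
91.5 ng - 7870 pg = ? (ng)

In ng:
  91.5 ng → 91.5
  7870 pg = 7870 × 10^-3 ng = 7.87
Difference: 91.5 - 7.87 = 83.63

83.63 ng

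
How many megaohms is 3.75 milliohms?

0.00000000375 megaohms

milli = 10⁻³, mega = 10⁶; factor is 10⁻⁹.
3.75 × 10⁻⁹ = 0.00000000375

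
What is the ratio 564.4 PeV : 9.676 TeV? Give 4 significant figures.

58330

(564.4 × 10^15) / (9.676 × 10^12) = 58.33 × 10^3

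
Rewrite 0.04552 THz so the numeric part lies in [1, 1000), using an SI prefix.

= 45.52 × 10⁹ Hz; 10⁹ is giga.

45.52 GHz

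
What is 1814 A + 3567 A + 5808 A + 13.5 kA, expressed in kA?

In kA:
  1814 A = 1814e-3 kA = 1.814
  3567 A = 3567e-3 kA = 3.567
  5808 A = 5808e-3 kA = 5.808
  13.5 kA → 13.5
Sum: 1.814 + 3.567 + 5.808 + 13.5 = 24.689

24.689 kA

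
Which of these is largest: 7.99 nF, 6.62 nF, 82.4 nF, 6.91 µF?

7.99 nF = 0.00000000799 F
6.62 nF = 0.00000000662 F
82.4 nF = 0.0000000824 F
6.91 µF = 0.00000691 F

6.91 µF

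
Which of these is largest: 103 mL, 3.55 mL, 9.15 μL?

103 mL = 0.103 L
3.55 mL = 0.00355 L
9.15 μL = 0.00000915 L

103 mL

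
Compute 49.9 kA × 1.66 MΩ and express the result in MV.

82834 MV

49.9e3 × 1.66e6 = 82.834e9 V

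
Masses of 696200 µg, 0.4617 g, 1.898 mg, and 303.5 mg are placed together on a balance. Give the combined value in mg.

In mg:
  696200 µg = 696200 × 10^-3 mg = 696.2
  0.4617 g = 0.4617 × 10^3 mg = 461.7
  1.898 mg → 1.898
  303.5 mg → 303.5
Sum: 696.2 + 461.7 + 1.898 + 303.5 = 1463.298

1463.298 mg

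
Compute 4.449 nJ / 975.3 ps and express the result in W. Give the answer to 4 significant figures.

(4.449 × 10⁻⁹) / (975.3 × 10⁻¹²) = 0.00456167 × 10³ W

4.562 W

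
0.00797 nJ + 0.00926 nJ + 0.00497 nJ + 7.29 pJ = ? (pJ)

29.49 pJ

In pJ:
  0.00797 nJ = 0.00797 × 10^3 pJ = 7.97
  0.00926 nJ = 0.00926 × 10^3 pJ = 9.26
  0.00497 nJ = 0.00497 × 10^3 pJ = 4.97
  7.29 pJ → 7.29
Sum: 7.97 + 9.26 + 4.97 + 7.29 = 29.49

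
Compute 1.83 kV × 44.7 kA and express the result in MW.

81.801 MW

1.83e3 × 44.7e3 = 81.801e6 W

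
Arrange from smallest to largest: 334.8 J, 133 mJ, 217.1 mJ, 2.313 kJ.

133 mJ < 217.1 mJ < 334.8 J < 2.313 kJ

334.8 J = 334.8 J
133 mJ = 0.133 J
217.1 mJ = 0.2171 J
2.313 kJ = 2313 J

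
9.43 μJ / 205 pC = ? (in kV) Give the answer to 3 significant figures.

46.0 kV

(9.43e-6) / (205e-12) = 0.046e6 V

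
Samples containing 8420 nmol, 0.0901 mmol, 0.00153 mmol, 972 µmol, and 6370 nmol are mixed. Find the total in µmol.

In µmol:
  8420 nmol = 8420e-3 µmol = 8.42
  0.0901 mmol = 0.0901e3 µmol = 90.1
  0.00153 mmol = 0.00153e3 µmol = 1.53
  972 µmol → 972
  6370 nmol = 6370e-3 µmol = 6.37
Sum: 8.42 + 90.1 + 1.53 + 972 + 6.37 = 1078.42

1078.42 µmol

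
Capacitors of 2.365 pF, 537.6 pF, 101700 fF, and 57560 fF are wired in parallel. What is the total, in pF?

699.225 pF

In pF:
  2.365 pF → 2.365
  537.6 pF → 537.6
  101700 fF = 101700e-3 pF = 101.7
  57560 fF = 57560e-3 pF = 57.56
Sum: 2.365 + 537.6 + 101.7 + 57.56 = 699.225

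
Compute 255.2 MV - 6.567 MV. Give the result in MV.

In MV:
  255.2 MV → 255.2
  6.567 MV → 6.567
Difference: 255.2 - 6.567 = 248.633

248.633 MV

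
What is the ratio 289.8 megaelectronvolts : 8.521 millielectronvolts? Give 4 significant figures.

34010000000

(289.8e6) / (8.521e-3) = 34.01e9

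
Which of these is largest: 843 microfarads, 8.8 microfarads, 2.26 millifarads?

843 microfarads = 0.000843 farads
8.8 microfarads = 0.0000088 farads
2.26 millifarads = 0.00226 farads

2.26 millifarads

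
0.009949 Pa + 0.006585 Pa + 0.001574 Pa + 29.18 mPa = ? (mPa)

47.288 mPa

In mPa:
  0.009949 Pa = 0.009949 × 10^3 mPa = 9.949
  0.006585 Pa = 0.006585 × 10^3 mPa = 6.585
  0.001574 Pa = 0.001574 × 10^3 mPa = 1.574
  29.18 mPa → 29.18
Sum: 9.949 + 6.585 + 1.574 + 29.18 = 47.288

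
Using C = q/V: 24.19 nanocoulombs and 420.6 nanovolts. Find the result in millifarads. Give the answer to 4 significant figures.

57.51 millifarads

(24.19 × 10^-9) / (420.6 × 10^-9) = 0.0575131 F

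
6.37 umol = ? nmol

micro = 10^-6, nano = 10^-9; factor is 10^3.
6.37 × 10^3 = 6370

6370 nmol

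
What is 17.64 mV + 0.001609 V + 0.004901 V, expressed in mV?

24.15 mV

In mV:
  17.64 mV → 17.64
  0.001609 V = 0.001609e3 mV = 1.609
  0.004901 V = 0.004901e3 mV = 4.901
Sum: 17.64 + 1.609 + 4.901 = 24.15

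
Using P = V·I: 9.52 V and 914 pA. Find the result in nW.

9.52 × 914 × 10⁻¹² = 8701.28 × 10⁻¹² W

8.70128 nW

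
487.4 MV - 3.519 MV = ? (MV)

In MV:
  487.4 MV → 487.4
  3.519 MV → 3.519
Difference: 487.4 - 3.519 = 483.881

483.881 MV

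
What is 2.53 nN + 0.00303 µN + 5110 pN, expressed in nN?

In nN:
  2.53 nN → 2.53
  0.00303 µN = 0.00303 × 10³ nN = 3.03
  5110 pN = 5110 × 10⁻³ nN = 5.11
Sum: 2.53 + 3.03 + 5.11 = 10.67

10.67 nN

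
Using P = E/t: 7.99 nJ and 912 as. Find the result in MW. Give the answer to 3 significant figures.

(7.99e-9) / (912e-18) = 0.008761e9 W

8.76 MW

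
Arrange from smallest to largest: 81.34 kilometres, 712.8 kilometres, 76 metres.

76 metres < 81.34 kilometres < 712.8 kilometres

81.34 kilometres = 81340 metres
712.8 kilometres = 712800 metres
76 metres = 76 metres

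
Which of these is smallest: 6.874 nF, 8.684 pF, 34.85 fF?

34.85 fF

6.874 nF = 0.000000006874 F
8.684 pF = 0.000000000008684 F
34.85 fF = 0.00000000000003485 F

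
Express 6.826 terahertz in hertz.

6826000000000 hertz

tera = 1e12, (no prefix) = 1e0; factor is 1e12.
6.826 × 1e12 = 6826000000000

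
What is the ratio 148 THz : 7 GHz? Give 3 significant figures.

21100

(148 × 10^12) / (7 × 10^9) = 21.14 × 10^3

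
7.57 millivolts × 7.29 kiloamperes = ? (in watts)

7.57 × 10^-3 × 7.29 × 10^3 = 55.1853 W

55.1853 watts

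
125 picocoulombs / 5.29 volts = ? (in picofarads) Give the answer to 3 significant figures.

(125e-12) / (5.29) = 23.629e-12 F

23.6 picofarads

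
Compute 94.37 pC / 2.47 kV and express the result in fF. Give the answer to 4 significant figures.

38.21 fF

(94.37e-12) / (2.47e3) = 38.2065e-15 F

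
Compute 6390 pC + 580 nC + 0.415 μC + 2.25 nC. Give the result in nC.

1003.64 nC

In nC:
  6390 pC = 6390 × 10⁻³ nC = 6.39
  580 nC → 580
  0.415 μC = 0.415 × 10³ nC = 415
  2.25 nC → 2.25
Sum: 6.39 + 580 + 415 + 2.25 = 1003.64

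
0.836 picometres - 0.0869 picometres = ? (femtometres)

In femtometres:
  0.836 picometres = 0.836 × 10³ femtometres = 836
  0.0869 picometres = 0.0869 × 10³ femtometres = 86.9
Difference: 836 - 86.9 = 749.1

749.1 femtometres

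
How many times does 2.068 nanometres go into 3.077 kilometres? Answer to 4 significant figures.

(3.077 × 10^3) / (2.068 × 10^-9) = 1.4879 × 10^12

1488000000000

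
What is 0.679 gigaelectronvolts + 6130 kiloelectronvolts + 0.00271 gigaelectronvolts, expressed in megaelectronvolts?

In megaelectronvolts:
  0.679 gigaelectronvolts = 0.679 × 10³ megaelectronvolts = 679
  6130 kiloelectronvolts = 6130 × 10⁻³ megaelectronvolts = 6.13
  0.00271 gigaelectronvolts = 0.00271 × 10³ megaelectronvolts = 2.71
Sum: 679 + 6.13 + 2.71 = 687.84

687.84 megaelectronvolts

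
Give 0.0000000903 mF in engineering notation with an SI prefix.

= 90.3 × 10⁻¹² F; 10⁻¹² is pico.

90.3 pF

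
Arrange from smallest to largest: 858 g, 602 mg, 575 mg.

575 mg < 602 mg < 858 g

858 g = 858 g
602 mg = 0.602 g
575 mg = 0.575 g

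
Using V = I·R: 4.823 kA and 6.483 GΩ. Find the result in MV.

31267509 MV

4.823e3 × 6.483e9 = 31.267509e12 V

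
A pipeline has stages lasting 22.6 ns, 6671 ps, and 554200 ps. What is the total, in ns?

583.471 ns

In ns:
  22.6 ns → 22.6
  6671 ps = 6671e-3 ns = 6.671
  554200 ps = 554200e-3 ns = 554.2
Sum: 22.6 + 6.671 + 554.2 = 583.471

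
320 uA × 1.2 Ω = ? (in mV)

320 × 10⁻⁶ × 1.2 = 384 × 10⁻⁶ V

0.384 mV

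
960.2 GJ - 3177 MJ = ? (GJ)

957.023 GJ

In GJ:
  960.2 GJ → 960.2
  3177 MJ = 3177 × 10⁻³ GJ = 3.177
Difference: 960.2 - 3.177 = 957.023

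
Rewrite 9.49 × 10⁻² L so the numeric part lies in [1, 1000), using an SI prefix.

94.9 mL

= 94.9 × 10⁻³ L; 10⁻³ is milli.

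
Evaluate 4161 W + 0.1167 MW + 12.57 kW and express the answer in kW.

133.431 kW

In kW:
  4161 W = 4161 × 10⁻³ kW = 4.161
  0.1167 MW = 0.1167 × 10³ kW = 116.7
  12.57 kW → 12.57
Sum: 4.161 + 116.7 + 12.57 = 133.431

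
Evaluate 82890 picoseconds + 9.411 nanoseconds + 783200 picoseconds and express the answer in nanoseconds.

875.501 nanoseconds

In nanoseconds:
  82890 picoseconds = 82890 × 10^-3 nanoseconds = 82.89
  9.411 nanoseconds → 9.411
  783200 picoseconds = 783200 × 10^-3 nanoseconds = 783.2
Sum: 82.89 + 9.411 + 783.2 = 875.501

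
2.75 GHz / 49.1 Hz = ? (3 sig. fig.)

56000000

(2.75 × 10^9) / (49.1) = 0.05601 × 10^9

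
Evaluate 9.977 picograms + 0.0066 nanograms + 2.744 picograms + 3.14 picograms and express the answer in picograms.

In picograms:
  9.977 picograms → 9.977
  0.0066 nanograms = 0.0066 × 10³ picograms = 6.6
  2.744 picograms → 2.744
  3.14 picograms → 3.14
Sum: 9.977 + 6.6 + 2.744 + 3.14 = 22.461

22.461 picograms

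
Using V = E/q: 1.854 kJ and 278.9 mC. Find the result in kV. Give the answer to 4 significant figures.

(1.854e3) / (278.9e-3) = 0.00664754e6 V

6.648 kV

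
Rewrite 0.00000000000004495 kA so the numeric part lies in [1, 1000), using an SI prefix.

= 44.95 × 10⁻¹² A; 10⁻¹² is pico.

44.95 pA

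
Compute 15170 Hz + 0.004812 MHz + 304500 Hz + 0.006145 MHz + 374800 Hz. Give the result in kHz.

In kHz:
  15170 Hz = 15170 × 10⁻³ kHz = 15.17
  0.004812 MHz = 0.004812 × 10³ kHz = 4.812
  304500 Hz = 304500 × 10⁻³ kHz = 304.5
  0.006145 MHz = 0.006145 × 10³ kHz = 6.145
  374800 Hz = 374800 × 10⁻³ kHz = 374.8
Sum: 15.17 + 4.812 + 304.5 + 6.145 + 374.8 = 705.427

705.427 kHz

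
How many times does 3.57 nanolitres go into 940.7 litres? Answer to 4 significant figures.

(940.7) / (3.57 × 10^-9) = 263.5 × 10^9

263500000000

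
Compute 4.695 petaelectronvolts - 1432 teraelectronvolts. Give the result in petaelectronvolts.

In petaelectronvolts:
  4.695 petaelectronvolts → 4.695
  1432 teraelectronvolts = 1432e-3 petaelectronvolts = 1.432
Difference: 4.695 - 1.432 = 3.263

3.263 petaelectronvolts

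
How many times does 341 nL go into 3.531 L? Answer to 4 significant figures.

(3.531) / (341 × 10⁻⁹) = 0.010355 × 10⁹

10350000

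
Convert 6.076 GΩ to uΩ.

giga = 1e9, micro = 1e-6; factor is 1e15.
6.076 × 1e15 = 6076000000000000

6076000000000000 uΩ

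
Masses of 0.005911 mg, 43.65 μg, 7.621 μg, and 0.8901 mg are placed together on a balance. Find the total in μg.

947.282 μg

In μg:
  0.005911 mg = 0.005911e3 μg = 5.911
  43.65 μg → 43.65
  7.621 μg → 7.621
  0.8901 mg = 0.8901e3 μg = 890.1
Sum: 5.911 + 43.65 + 7.621 + 890.1 = 947.282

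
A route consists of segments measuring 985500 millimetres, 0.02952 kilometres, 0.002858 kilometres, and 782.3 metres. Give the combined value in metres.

1800.178 metres

In metres:
  985500 millimetres = 985500e-3 metres = 985.5
  0.02952 kilometres = 0.02952e3 metres = 29.52
  0.002858 kilometres = 0.002858e3 metres = 2.858
  782.3 metres → 782.3
Sum: 985.5 + 29.52 + 2.858 + 782.3 = 1800.178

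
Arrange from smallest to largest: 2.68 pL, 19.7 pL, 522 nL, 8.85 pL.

2.68 pL < 8.85 pL < 19.7 pL < 522 nL

2.68 pL = 0.00000000000268 L
19.7 pL = 0.0000000000197 L
522 nL = 0.000000522 L
8.85 pL = 0.00000000000885 L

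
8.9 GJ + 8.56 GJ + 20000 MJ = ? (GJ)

In GJ:
  8.9 GJ → 8.9
  8.56 GJ → 8.56
  20000 MJ = 20000e-3 GJ = 20
Sum: 8.9 + 8.56 + 20 = 37.46

37.46 GJ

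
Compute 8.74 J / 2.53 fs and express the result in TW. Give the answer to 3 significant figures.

(8.74) / (2.53 × 10⁻¹⁵) = 3.4545 × 10¹⁵ W

3450 TW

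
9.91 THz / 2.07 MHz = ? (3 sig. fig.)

(9.91e12) / (2.07e6) = 4.787e6

4790000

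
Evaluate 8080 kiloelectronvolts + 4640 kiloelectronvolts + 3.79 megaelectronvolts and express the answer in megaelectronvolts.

16.51 megaelectronvolts

In megaelectronvolts:
  8080 kiloelectronvolts = 8080e-3 megaelectronvolts = 8.08
  4640 kiloelectronvolts = 4640e-3 megaelectronvolts = 4.64
  3.79 megaelectronvolts → 3.79
Sum: 8.08 + 4.64 + 3.79 = 16.51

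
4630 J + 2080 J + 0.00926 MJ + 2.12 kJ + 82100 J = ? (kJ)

In kJ:
  4630 J = 4630 × 10⁻³ kJ = 4.63
  2080 J = 2080 × 10⁻³ kJ = 2.08
  0.00926 MJ = 0.00926 × 10³ kJ = 9.26
  2.12 kJ → 2.12
  82100 J = 82100 × 10⁻³ kJ = 82.1
Sum: 4.63 + 2.08 + 9.26 + 2.12 + 82.1 = 100.19

100.19 kJ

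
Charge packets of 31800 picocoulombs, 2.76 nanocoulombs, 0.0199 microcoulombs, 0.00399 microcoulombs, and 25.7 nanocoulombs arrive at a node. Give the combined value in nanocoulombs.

In nanocoulombs:
  31800 picocoulombs = 31800e-3 nanocoulombs = 31.8
  2.76 nanocoulombs → 2.76
  0.0199 microcoulombs = 0.0199e3 nanocoulombs = 19.9
  0.00399 microcoulombs = 0.00399e3 nanocoulombs = 3.99
  25.7 nanocoulombs → 25.7
Sum: 31.8 + 2.76 + 19.9 + 3.99 + 25.7 = 84.15

84.15 nanocoulombs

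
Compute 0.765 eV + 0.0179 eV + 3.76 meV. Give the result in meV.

786.66 meV

In meV:
  0.765 eV = 0.765 × 10³ meV = 765
  0.0179 eV = 0.0179 × 10³ meV = 17.9
  3.76 meV → 3.76
Sum: 765 + 17.9 + 3.76 = 786.66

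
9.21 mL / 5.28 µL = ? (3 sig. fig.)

1740

(9.21 × 10^-3) / (5.28 × 10^-6) = 1.744 × 10^3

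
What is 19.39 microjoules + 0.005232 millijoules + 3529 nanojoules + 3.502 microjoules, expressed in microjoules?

31.653 microjoules

In microjoules:
  19.39 microjoules → 19.39
  0.005232 millijoules = 0.005232e3 microjoules = 5.232
  3529 nanojoules = 3529e-3 microjoules = 3.529
  3.502 microjoules → 3.502
Sum: 19.39 + 5.232 + 3.529 + 3.502 = 31.653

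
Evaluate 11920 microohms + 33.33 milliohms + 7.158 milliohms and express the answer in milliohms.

In milliohms:
  11920 microohms = 11920e-3 milliohms = 11.92
  33.33 milliohms → 33.33
  7.158 milliohms → 7.158
Sum: 11.92 + 33.33 + 7.158 = 52.408

52.408 milliohms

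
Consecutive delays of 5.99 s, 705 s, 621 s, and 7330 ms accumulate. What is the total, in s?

1339.32 s

In s:
  5.99 s → 5.99
  705 s → 705
  621 s → 621
  7330 ms = 7330e-3 s = 7.33
Sum: 5.99 + 705 + 621 + 7.33 = 1339.32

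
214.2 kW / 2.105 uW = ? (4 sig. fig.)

(214.2 × 10^3) / (2.105 × 10^-6) = 101.76 × 10^9

101800000000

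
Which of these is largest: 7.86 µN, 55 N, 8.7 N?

55 N

7.86 µN = 0.00000786 N
55 N = 55 N
8.7 N = 8.7 N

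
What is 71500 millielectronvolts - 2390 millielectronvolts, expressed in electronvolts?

In electronvolts:
  71500 millielectronvolts = 71500 × 10^-3 electronvolts = 71.5
  2390 millielectronvolts = 2390 × 10^-3 electronvolts = 2.39
Difference: 71.5 - 2.39 = 69.11

69.11 electronvolts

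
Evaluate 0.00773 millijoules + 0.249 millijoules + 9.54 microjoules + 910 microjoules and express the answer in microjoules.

In microjoules:
  0.00773 millijoules = 0.00773e3 microjoules = 7.73
  0.249 millijoules = 0.249e3 microjoules = 249
  9.54 microjoules → 9.54
  910 microjoules → 910
Sum: 7.73 + 249 + 9.54 + 910 = 1176.27

1176.27 microjoules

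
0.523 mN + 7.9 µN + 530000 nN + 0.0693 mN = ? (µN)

In µN:
  0.523 mN = 0.523e3 µN = 523
  7.9 µN → 7.9
  530000 nN = 530000e-3 µN = 530
  0.0693 mN = 0.0693e3 µN = 69.3
Sum: 523 + 7.9 + 530 + 69.3 = 1130.2

1130.2 µN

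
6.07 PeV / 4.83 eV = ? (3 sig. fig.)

1260000000000000

(6.07e15) / (4.83) = 1.257e15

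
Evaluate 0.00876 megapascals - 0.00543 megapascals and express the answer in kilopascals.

3.33 kilopascals

In kilopascals:
  0.00876 megapascals = 0.00876e3 kilopascals = 8.76
  0.00543 megapascals = 0.00543e3 kilopascals = 5.43
Difference: 8.76 - 5.43 = 3.33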